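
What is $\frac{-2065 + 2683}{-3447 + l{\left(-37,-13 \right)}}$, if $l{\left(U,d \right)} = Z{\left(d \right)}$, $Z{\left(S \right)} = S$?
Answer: $- \frac{309}{1730} \approx -0.17861$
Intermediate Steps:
$l{\left(U,d \right)} = d$
$\frac{-2065 + 2683}{-3447 + l{\left(-37,-13 \right)}} = \frac{-2065 + 2683}{-3447 - 13} = \frac{618}{-3460} = 618 \left(- \frac{1}{3460}\right) = - \frac{309}{1730}$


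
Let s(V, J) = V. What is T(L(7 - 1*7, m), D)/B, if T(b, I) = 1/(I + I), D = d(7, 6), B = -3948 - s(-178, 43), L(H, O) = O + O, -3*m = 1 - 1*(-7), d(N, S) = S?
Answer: -1/45240 ≈ -2.2104e-5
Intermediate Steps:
m = -8/3 (m = -(1 - 1*(-7))/3 = -(1 + 7)/3 = -1/3*8 = -8/3 ≈ -2.6667)
L(H, O) = 2*O
B = -3770 (B = -3948 - 1*(-178) = -3948 + 178 = -3770)
D = 6
T(b, I) = 1/(2*I)
T(L(7 - 1*7, m), D)/B = ((1/2)/6)/(-3770) = ((1/2)*(1/6))*(-1/3770) = (1/12)*(-1/3770) = -1/45240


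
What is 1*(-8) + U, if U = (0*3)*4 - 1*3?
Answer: -11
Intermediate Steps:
U = -3 (U = 0*4 - 3 = 0 - 3 = -3)
1*(-8) + U = 1*(-8) - 3 = -8 - 3 = -11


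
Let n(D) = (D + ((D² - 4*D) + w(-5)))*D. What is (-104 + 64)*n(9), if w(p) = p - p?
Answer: -19440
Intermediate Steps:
w(p) = 0
n(D) = D*(D² - 3*D) (n(D) = (D + ((D² - 4*D) + 0))*D = (D + (D² - 4*D))*D = (D² - 3*D)*D = D*(D² - 3*D))
(-104 + 64)*n(9) = (-104 + 64)*(9²*(-3 + 9)) = -3240*6 = -40*486 = -19440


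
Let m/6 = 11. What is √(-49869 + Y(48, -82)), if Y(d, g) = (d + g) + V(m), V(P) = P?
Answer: I*√49837 ≈ 223.24*I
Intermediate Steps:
m = 66 (m = 6*11 = 66)
Y(d, g) = 66 + d + g (Y(d, g) = (d + g) + 66 = 66 + d + g)
√(-49869 + Y(48, -82)) = √(-49869 + (66 + 48 - 82)) = √(-49869 + 32) = √(-49837) = I*√49837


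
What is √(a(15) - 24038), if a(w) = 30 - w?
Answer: I*√24023 ≈ 154.99*I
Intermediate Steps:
√(a(15) - 24038) = √((30 - 1*15) - 24038) = √((30 - 15) - 24038) = √(15 - 24038) = √(-24023) = I*√24023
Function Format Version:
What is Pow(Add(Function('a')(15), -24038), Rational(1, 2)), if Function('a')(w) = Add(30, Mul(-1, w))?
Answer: Mul(I, Pow(24023, Rational(1, 2))) ≈ Mul(154.99, I)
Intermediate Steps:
Pow(Add(Function('a')(15), -24038), Rational(1, 2)) = Pow(Add(Add(30, Mul(-1, 15)), -24038), Rational(1, 2)) = Pow(Add(Add(30, -15), -24038), Rational(1, 2)) = Pow(Add(15, -24038), Rational(1, 2)) = Pow(-24023, Rational(1, 2)) = Mul(I, Pow(24023, Rational(1, 2)))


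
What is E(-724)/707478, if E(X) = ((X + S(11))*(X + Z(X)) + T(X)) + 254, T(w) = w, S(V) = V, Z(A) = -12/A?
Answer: 31115721/42684506 ≈ 0.72897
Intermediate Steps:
E(X) = 254 + X + (11 + X)*(X - 12/X) (E(X) = ((X + 11)*(X - 12/X) + X) + 254 = ((11 + X)*(X - 12/X) + X) + 254 = (X + (11 + X)*(X - 12/X)) + 254 = 254 + X + (11 + X)*(X - 12/X))
E(-724)/707478 = (242 + (-724)² - 132/(-724) + 12*(-724))/707478 = (242 + 524176 - 132*(-1/724) - 8688)*(1/707478) = (242 + 524176 + 33/181 - 8688)*(1/707478) = (93347163/181)*(1/707478) = 31115721/42684506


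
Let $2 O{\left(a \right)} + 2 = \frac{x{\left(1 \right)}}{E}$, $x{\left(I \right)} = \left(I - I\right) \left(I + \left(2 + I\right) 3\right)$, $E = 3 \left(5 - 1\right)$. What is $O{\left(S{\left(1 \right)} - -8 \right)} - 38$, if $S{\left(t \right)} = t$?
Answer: $-39$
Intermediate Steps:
$E = 12$ ($E = 3 \cdot 4 = 12$)
$x{\left(I \right)} = 0$ ($x{\left(I \right)} = 0 \left(I + \left(6 + 3 I\right)\right) = 0 \left(6 + 4 I\right) = 0$)
$O{\left(a \right)} = -1$ ($O{\left(a \right)} = -1 + \frac{0 \cdot \frac{1}{12}}{2} = -1 + \frac{1}{2} \cdot 0 = -1 + 0 = -1$)
$O{\left(S{\left(1 \right)} - -8 \right)} - 38 = -1 - 38 = -39$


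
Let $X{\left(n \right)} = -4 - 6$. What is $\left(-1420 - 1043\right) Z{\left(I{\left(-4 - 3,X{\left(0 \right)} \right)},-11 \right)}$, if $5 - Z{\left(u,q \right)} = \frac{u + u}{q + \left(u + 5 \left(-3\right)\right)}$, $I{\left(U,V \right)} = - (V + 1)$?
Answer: $- \frac{253689}{17} \approx -14923.0$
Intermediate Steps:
$X{\left(n \right)} = -10$ ($X{\left(n \right)} = -4 - 6 = -10$)
$I{\left(U,V \right)} = -1 - V$ ($I{\left(U,V \right)} = - (1 + V) = -1 - V$)
$Z{\left(u,q \right)} = 5 - \frac{2 u}{-15 + q + u}$ ($Z{\left(u,q \right)} = 5 - \frac{u + u}{q + \left(u + 5 \left(-3\right)\right)} = 5 - \frac{2 u}{q + \left(u - 15\right)} = 5 - \frac{2 u}{q + \left(-15 + u\right)} = 5 - \frac{2 u}{-15 + q + u}$)
$\left(-1420 - 1043\right) Z{\left(I{\left(-4 - 3,X{\left(0 \right)} \right)},-11 \right)} = \left(-1420 - 1043\right) \frac{-75 + 3 \left(-1 - -10\right) + 5 \left(-11\right)}{-15 - 11 - -9} = - 2463 \frac{-75 + 3 \left(-1 + 10\right) - 55}{-15 - 11 + \left(-1 + 10\right)} = - 2463 \frac{-75 + 3 \cdot 9 - 55}{-15 - 11 + 9} = - 2463 \frac{-75 + 27 - 55}{-17} = - 2463 \left(\left(- \frac{1}{17}\right) \left(-103\right)\right) = \left(-2463\right) \frac{103}{17} = - \frac{253689}{17}$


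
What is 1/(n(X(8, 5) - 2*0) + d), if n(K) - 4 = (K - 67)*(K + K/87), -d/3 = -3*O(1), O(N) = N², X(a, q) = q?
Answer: -87/26149 ≈ -0.0033271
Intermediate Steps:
d = 9 (d = -(-9)*1² = -(-9) = -3*(-3) = 9)
n(K) = 4 + 88*K*(-67 + K)/87 (n(K) = 4 + (K - 67)*(K + K/87) = 4 + (-67 + K)*(K + K*(1/87)) = 4 + (-67 + K)*(K + K/87) = 4 + (-67 + K)*(88*K/87) = 4 + 88*K*(-67 + K)/87)
1/(n(X(8, 5) - 2*0) + d) = 1/((4 - 5896*(5 - 2*0)/87 + 88*(5 - 2*0)²/87) + 9) = 1/((4 - 5896*(5 + 0)/87 + 88*(5 + 0)²/87) + 9) = 1/((4 - 5896/87*5 + (88/87)*5²) + 9) = 1/((4 - 29480/87 + (88/87)*25) + 9) = 1/((4 - 29480/87 + 2200/87) + 9) = 1/(-26932/87 + 9) = 1/(-26149/87) = -87/26149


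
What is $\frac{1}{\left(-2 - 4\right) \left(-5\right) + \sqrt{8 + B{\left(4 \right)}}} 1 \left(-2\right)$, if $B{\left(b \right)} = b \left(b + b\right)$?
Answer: $- \frac{3}{43} + \frac{\sqrt{10}}{215} \approx -0.055059$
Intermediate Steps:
$B{\left(b \right)} = 2 b^{2}$ ($B{\left(b \right)} = b 2 b = 2 b^{2}$)
$\frac{1}{\left(-2 - 4\right) \left(-5\right) + \sqrt{8 + B{\left(4 \right)}}} 1 \left(-2\right) = \frac{1}{\left(-2 - 4\right) \left(-5\right) + \sqrt{8 + 2 \cdot 4^{2}}} \cdot 1 \left(-2\right) = \frac{1}{\left(-6\right) \left(-5\right) + \sqrt{8 + 2 \cdot 16}} \cdot 1 \left(-2\right) = \frac{1}{30 + \sqrt{8 + 32}} \cdot 1 \left(-2\right) = \frac{1}{30 + \sqrt{40}} \cdot 1 \left(-2\right) = \frac{1}{30 + 2 \sqrt{10}} \cdot 1 \left(-2\right) = \frac{1}{30 + 2 \sqrt{10}} \left(-2\right) = - \frac{2}{30 + 2 \sqrt{10}}$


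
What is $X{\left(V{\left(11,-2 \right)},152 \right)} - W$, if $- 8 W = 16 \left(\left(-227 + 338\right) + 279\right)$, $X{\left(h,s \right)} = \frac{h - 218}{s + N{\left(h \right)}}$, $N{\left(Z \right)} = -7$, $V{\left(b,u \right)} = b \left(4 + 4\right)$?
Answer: $\frac{22594}{29} \approx 779.1$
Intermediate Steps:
$V{\left(b,u \right)} = 8 b$ ($V{\left(b,u \right)} = b 8 = 8 b$)
$X{\left(h,s \right)} = \frac{-218 + h}{-7 + s}$ ($X{\left(h,s \right)} = \frac{h - 218}{s - 7} = \frac{-218 + h}{-7 + s}$)
$W = -780$ ($W = - \frac{16 \left(\left(-227 + 338\right) + 279\right)}{8} = - \frac{16 \left(111 + 279\right)}{8} = - \frac{16 \cdot 390}{8} = \left(- \frac{1}{8}\right) 6240 = -780$)
$X{\left(V{\left(11,-2 \right)},152 \right)} - W = \frac{-218 + 8 \cdot 11}{-7 + 152} - -780 = \frac{-218 + 88}{145} + 780 = \frac{1}{145} \left(-130\right) + 780 = - \frac{26}{29} + 780 = \frac{22594}{29}$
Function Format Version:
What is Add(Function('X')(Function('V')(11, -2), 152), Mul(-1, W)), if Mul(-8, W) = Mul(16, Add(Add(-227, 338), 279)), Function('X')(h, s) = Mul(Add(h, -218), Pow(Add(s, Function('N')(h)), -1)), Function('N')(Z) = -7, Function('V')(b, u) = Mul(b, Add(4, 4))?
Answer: Rational(22594, 29) ≈ 779.10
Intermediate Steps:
Function('V')(b, u) = Mul(8, b) (Function('V')(b, u) = Mul(b, 8) = Mul(8, b))
Function('X')(h, s) = Mul(Pow(Add(-7, s), -1), Add(-218, h)) (Function('X')(h, s) = Mul(Add(h, -218), Pow(Add(s, -7), -1)) = Mul(Add(-218, h), Pow(Add(-7, s), -1)) = Mul(Pow(Add(-7, s), -1), Add(-218, h)))
W = -780 (W = Mul(Rational(-1, 8), Mul(16, Add(Add(-227, 338), 279))) = Mul(Rational(-1, 8), Mul(16, Add(111, 279))) = Mul(Rational(-1, 8), Mul(16, 390)) = Mul(Rational(-1, 8), 6240) = -780)
Add(Function('X')(Function('V')(11, -2), 152), Mul(-1, W)) = Add(Mul(Pow(Add(-7, 152), -1), Add(-218, Mul(8, 11))), Mul(-1, -780)) = Add(Mul(Pow(145, -1), Add(-218, 88)), 780) = Add(Mul(Rational(1, 145), -130), 780) = Add(Rational(-26, 29), 780) = Rational(22594, 29)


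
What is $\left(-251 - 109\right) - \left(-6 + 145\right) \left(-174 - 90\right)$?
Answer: $36336$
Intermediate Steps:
$\left(-251 - 109\right) - \left(-6 + 145\right) \left(-174 - 90\right) = \left(-251 - 109\right) - 139 \left(-174 - 90\right) = -360 - 139 \left(-264\right) = -360 - -36696 = -360 + 36696 = 36336$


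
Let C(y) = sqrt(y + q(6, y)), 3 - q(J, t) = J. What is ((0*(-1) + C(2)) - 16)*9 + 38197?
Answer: 38053 + 9*I ≈ 38053.0 + 9.0*I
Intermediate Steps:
q(J, t) = 3 - J
C(y) = sqrt(-3 + y) (C(y) = sqrt(y + (3 - 1*6)) = sqrt(y + (3 - 6)) = sqrt(y - 3) = sqrt(-3 + y))
((0*(-1) + C(2)) - 16)*9 + 38197 = ((0*(-1) + sqrt(-3 + 2)) - 16)*9 + 38197 = ((0 + sqrt(-1)) - 16)*9 + 38197 = ((0 + I) - 16)*9 + 38197 = (I - 16)*9 + 38197 = (-16 + I)*9 + 38197 = (-144 + 9*I) + 38197 = 38053 + 9*I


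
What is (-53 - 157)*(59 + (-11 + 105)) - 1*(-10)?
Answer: -32120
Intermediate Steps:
(-53 - 157)*(59 + (-11 + 105)) - 1*(-10) = -210*(59 + 94) + 10 = -210*153 + 10 = -32130 + 10 = -32120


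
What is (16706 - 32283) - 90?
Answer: -15667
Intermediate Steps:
(16706 - 32283) - 90 = -15577 - 90 = -15667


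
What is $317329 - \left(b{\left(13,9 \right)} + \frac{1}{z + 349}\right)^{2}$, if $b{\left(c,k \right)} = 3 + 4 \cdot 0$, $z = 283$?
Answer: $\frac{126745219887}{399424} \approx 3.1732 \cdot 10^{5}$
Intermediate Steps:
$b{\left(c,k \right)} = 3$ ($b{\left(c,k \right)} = 3 + 0 = 3$)
$317329 - \left(b{\left(13,9 \right)} + \frac{1}{z + 349}\right)^{2} = 317329 - \left(3 + \frac{1}{283 + 349}\right)^{2} = 317329 - \left(3 + \frac{1}{632}\right)^{2} = 317329 - \left(\frac{1897}{632}\right)^{2} = 317329 - \frac{3598609}{399424} = \frac{126745219887}{399424}$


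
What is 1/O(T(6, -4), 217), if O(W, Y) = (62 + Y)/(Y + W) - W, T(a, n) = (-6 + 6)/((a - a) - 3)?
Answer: 7/9 ≈ 0.77778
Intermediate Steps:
T(a, n) = 0 (T(a, n) = 0/(0 - 3) = 0/(-3) = 0*(-⅓) = 0)
O(W, Y) = -W + (62 + Y)/(W + Y) (O(W, Y) = (62 + Y)/(W + Y) - W = -W + (62 + Y)/(W + Y))
1/O(T(6, -4), 217) = 1/((62 + 217 - 1*0² - 1*0*217)/(0 + 217)) = 1/((62 + 217 - 1*0 + 0)/217) = 1/((62 + 217 + 0 + 0)/217) = 1/((1/217)*279) = 1/(9/7) = 7/9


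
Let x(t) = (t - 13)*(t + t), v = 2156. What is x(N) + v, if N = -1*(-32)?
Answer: 3372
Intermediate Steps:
N = 32
x(t) = 2*t*(-13 + t) (x(t) = (-13 + t)*(2*t) = 2*t*(-13 + t))
x(N) + v = 2*32*(-13 + 32) + 2156 = 2*32*19 + 2156 = 1216 + 2156 = 3372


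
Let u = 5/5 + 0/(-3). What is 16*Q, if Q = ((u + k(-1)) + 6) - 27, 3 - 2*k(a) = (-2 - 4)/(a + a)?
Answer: -320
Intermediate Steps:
u = 1 (u = 5*(1/5) + 0*(-1/3) = 1 + 0 = 1)
k(a) = 3/2 + 3/(2*a) (k(a) = 3/2 - (-2 - 4)/(2*(a + a)) = 3/2 - (-3)/(2*a) = 3/2 + 3/(2*a))
Q = -20 (Q = ((1 + (3/2)*(1 - 1)/(-1)) + 6) - 27 = ((1 + (3/2)*(-1)*0) + 6) - 27 = ((1 + 0) + 6) - 27 = (1 + 6) - 27 = 7 - 27 = -20)
16*Q = 16*(-20) = -320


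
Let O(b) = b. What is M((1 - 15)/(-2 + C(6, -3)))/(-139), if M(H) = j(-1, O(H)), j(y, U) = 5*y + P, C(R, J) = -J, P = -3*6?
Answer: 23/139 ≈ 0.16547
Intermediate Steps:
P = -18
j(y, U) = -18 + 5*y (j(y, U) = 5*y - 18 = -18 + 5*y)
M(H) = -23 (M(H) = -18 + 5*(-1) = -18 - 5 = -23)
M((1 - 15)/(-2 + C(6, -3)))/(-139) = -23/(-139) = -23*(-1/139) = 23/139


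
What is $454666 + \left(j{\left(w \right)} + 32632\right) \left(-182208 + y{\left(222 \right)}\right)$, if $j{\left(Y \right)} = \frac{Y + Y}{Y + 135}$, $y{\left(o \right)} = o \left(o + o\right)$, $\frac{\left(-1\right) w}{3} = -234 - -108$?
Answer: $- \frac{51851172386}{19} \approx -2.729 \cdot 10^{9}$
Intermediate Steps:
$w = 378$ ($w = - 3 \left(-234 - -108\right) = - 3 \left(-234 + 108\right) = \left(-3\right) \left(-126\right) = 378$)
$y{\left(o \right)} = 2 o^{2}$ ($y{\left(o \right)} = o 2 o = 2 o^{2}$)
$j{\left(Y \right)} = \frac{2 Y}{135 + Y}$
$454666 + \left(j{\left(w \right)} + 32632\right) \left(-182208 + y{\left(222 \right)}\right) = 454666 + \left(2 \cdot 378 \frac{1}{135 + 378} + 32632\right) \left(-182208 + 2 \cdot 222^{2}\right) = 454666 + \left(2 \cdot 378 \cdot \frac{1}{513} + 32632\right) \left(-182208 + 2 \cdot 49284\right) = 454666 + \left(2 \cdot 378 \cdot \frac{1}{513} + 32632\right) \left(-182208 + 98568\right) = 454666 + \left(\frac{28}{19} + 32632\right) \left(-83640\right) = 454666 + \frac{620036}{19} \left(-83640\right) = 454666 - \frac{51859811040}{19} = - \frac{51851172386}{19}$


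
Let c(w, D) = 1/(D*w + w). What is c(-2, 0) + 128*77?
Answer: 19711/2 ≈ 9855.5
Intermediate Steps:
c(w, D) = 1/(w + D*w)
c(-2, 0) + 128*77 = 1/((-2)*(1 + 0)) + 128*77 = -½/1 + 9856 = -½*1 + 9856 = -½ + 9856 = 19711/2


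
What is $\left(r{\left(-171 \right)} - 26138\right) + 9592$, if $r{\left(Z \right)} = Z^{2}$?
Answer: $12695$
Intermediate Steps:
$\left(r{\left(-171 \right)} - 26138\right) + 9592 = \left(\left(-171\right)^{2} - 26138\right) + 9592 = \left(29241 - 26138\right) + 9592 = 3103 + 9592 = 12695$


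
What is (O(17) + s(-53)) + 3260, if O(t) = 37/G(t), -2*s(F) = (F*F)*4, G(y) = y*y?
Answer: -681425/289 ≈ -2357.9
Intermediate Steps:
G(y) = y**2
s(F) = -2*F**2 (s(F) = -F*F*4/2 = -F**2*4/2 = -2*F**2)
O(t) = 37/t**2 (O(t) = 37/(t**2) = 37/t**2)
(O(17) + s(-53)) + 3260 = (37/17**2 - 2*(-53)**2) + 3260 = (37*(1/289) - 2*2809) + 3260 = (37/289 - 5618) + 3260 = -1623565/289 + 3260 = -681425/289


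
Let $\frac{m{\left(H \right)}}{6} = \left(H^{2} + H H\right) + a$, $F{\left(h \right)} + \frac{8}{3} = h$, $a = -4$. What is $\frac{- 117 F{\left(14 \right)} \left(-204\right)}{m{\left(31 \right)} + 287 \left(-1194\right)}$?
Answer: $- \frac{45084}{55195} \approx -0.81681$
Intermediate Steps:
$F{\left(h \right)} = - \frac{8}{3} + h$
$m{\left(H \right)} = -24 + 12 H^{2}$ ($m{\left(H \right)} = 6 \left(\left(H^{2} + H H\right) - 4\right) = 6 \left(\left(H^{2} + H^{2}\right) - 4\right) = 6 \left(2 H^{2} - 4\right) = 6 \left(-4 + 2 H^{2}\right) = -24 + 12 H^{2}$)
$\frac{- 117 F{\left(14 \right)} \left(-204\right)}{m{\left(31 \right)} + 287 \left(-1194\right)} = \frac{- 117 \left(- \frac{8}{3} + 14\right) \left(-204\right)}{\left(-24 + 12 \cdot 31^{2}\right) + 287 \left(-1194\right)} = \frac{\left(-117\right) \frac{34}{3} \left(-204\right)}{\left(-24 + 12 \cdot 961\right) - 342678} = \frac{\left(-1326\right) \left(-204\right)}{\left(-24 + 11532\right) - 342678} = \frac{270504}{11508 - 342678} = \frac{270504}{-331170} = 270504 \left(- \frac{1}{331170}\right) = - \frac{45084}{55195}$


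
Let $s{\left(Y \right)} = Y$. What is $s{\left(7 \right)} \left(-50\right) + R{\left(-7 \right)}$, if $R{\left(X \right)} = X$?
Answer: $-357$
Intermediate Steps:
$s{\left(7 \right)} \left(-50\right) + R{\left(-7 \right)} = 7 \left(-50\right) - 7 = -350 - 7 = -357$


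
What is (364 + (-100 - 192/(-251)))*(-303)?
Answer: -20136168/251 ≈ -80224.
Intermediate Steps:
(364 + (-100 - 192/(-251)))*(-303) = (364 + (-100 - 192*(-1)/251))*(-303) = (364 + (-100 - 1*(-192/251)))*(-303) = (364 + (-100 + 192/251))*(-303) = (364 - 24908/251)*(-303) = (66456/251)*(-303) = -20136168/251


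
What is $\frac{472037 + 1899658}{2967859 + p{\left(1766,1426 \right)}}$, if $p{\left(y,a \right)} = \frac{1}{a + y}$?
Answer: $\frac{7570450440}{9473405929} \approx 0.79913$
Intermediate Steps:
$\frac{472037 + 1899658}{2967859 + p{\left(1766,1426 \right)}} = \frac{472037 + 1899658}{2967859 + \frac{1}{1426 + 1766}} = \frac{2371695}{2967859 + \frac{1}{3192}} = \frac{2371695}{\frac{9473405929}{3192}} = 2371695 \cdot \frac{3192}{9473405929} = \frac{7570450440}{9473405929}$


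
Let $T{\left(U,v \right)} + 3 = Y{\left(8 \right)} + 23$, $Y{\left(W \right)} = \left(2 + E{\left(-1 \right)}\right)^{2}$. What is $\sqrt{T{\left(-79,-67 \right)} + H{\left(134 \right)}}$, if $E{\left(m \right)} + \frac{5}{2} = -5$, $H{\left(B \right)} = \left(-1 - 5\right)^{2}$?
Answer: $\frac{\sqrt{345}}{2} \approx 9.2871$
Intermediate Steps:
$H{\left(B \right)} = 36$ ($H{\left(B \right)} = \left(-6\right)^{2} = 36$)
$E{\left(m \right)} = - \frac{15}{2}$ ($E{\left(m \right)} = - \frac{5}{2} - 5 = - \frac{15}{2}$)
$Y{\left(W \right)} = \frac{121}{4}$ ($Y{\left(W \right)} = \left(2 - \frac{15}{2}\right)^{2} = \left(- \frac{11}{2}\right)^{2} = \frac{121}{4}$)
$T{\left(U,v \right)} = \frac{201}{4}$ ($T{\left(U,v \right)} = -3 + \left(\frac{121}{4} + 23\right) = -3 + \frac{213}{4} = \frac{201}{4}$)
$\sqrt{T{\left(-79,-67 \right)} + H{\left(134 \right)}} = \sqrt{\frac{201}{4} + 36} = \sqrt{\frac{345}{4}} = \frac{\sqrt{345}}{2}$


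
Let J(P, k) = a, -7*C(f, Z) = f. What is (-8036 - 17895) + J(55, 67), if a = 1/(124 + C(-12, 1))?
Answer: -22819273/880 ≈ -25931.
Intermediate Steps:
C(f, Z) = -f/7
a = 7/880 (a = 1/(124 - ⅐*(-12)) = 1/(124 + 12/7) = 1/(880/7) = 7/880 ≈ 0.0079545)
J(P, k) = 7/880
(-8036 - 17895) + J(55, 67) = (-8036 - 17895) + 7/880 = -25931 + 7/880 = -22819273/880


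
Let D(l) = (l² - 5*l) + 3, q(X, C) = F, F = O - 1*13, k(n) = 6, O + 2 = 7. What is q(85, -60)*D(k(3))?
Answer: -72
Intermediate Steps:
O = 5 (O = -2 + 7 = 5)
F = -8 (F = 5 - 1*13 = 5 - 13 = -8)
q(X, C) = -8
D(l) = 3 + l² - 5*l
q(85, -60)*D(k(3)) = -8*(3 + 6² - 5*6) = -8*(3 + 36 - 30) = -8*9 = -72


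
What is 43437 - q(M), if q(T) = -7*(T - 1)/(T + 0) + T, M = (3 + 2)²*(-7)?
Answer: 1090476/25 ≈ 43619.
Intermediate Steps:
M = -175 (M = 5²*(-7) = 25*(-7) = -175)
q(T) = T - 7*(-1 + T)/T (q(T) = -7*(-1 + T)/T + T = T - 7*(-1 + T)/T)
43437 - q(M) = 43437 - (-7 - 175 + 7/(-175)) = 43437 - (-7 - 175 + 7*(-1/175)) = 43437 - (-7 - 175 - 1/25) = 43437 - 1*(-4551/25) = 43437 + 4551/25 = 1090476/25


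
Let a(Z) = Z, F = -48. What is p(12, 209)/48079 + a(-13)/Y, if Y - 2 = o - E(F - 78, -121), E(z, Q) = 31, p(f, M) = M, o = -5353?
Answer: 134605/19904706 ≈ 0.0067625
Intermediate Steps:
Y = -5382 (Y = 2 + (-5353 - 1*31) = 2 + (-5353 - 31) = 2 - 5384 = -5382)
p(12, 209)/48079 + a(-13)/Y = 209/48079 - 13/(-5382) = 209*(1/48079) - 13*(-1/5382) = 209/48079 + 1/414 = 134605/19904706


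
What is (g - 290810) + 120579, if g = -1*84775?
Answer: -255006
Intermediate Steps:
g = -84775
(g - 290810) + 120579 = (-84775 - 290810) + 120579 = -375585 + 120579 = -255006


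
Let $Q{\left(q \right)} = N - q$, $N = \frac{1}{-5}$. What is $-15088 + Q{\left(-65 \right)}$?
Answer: $- \frac{75116}{5} \approx -15023.0$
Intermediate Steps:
$N = - \frac{1}{5} \approx -0.2$
$Q{\left(q \right)} = - \frac{1}{5} - q$
$-15088 + Q{\left(-65 \right)} = -15088 - - \frac{324}{5} = -15088 + \left(- \frac{1}{5} + 65\right) = -15088 + \frac{324}{5} = - \frac{75116}{5}$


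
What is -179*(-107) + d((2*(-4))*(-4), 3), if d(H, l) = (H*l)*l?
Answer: 19441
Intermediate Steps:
d(H, l) = H*l²
-179*(-107) + d((2*(-4))*(-4), 3) = -179*(-107) + ((2*(-4))*(-4))*3² = 19153 - 8*(-4)*9 = 19153 + 32*9 = 19153 + 288 = 19441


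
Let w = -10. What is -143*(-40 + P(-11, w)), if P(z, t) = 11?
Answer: 4147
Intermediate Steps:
-143*(-40 + P(-11, w)) = -143*(-40 + 11) = -143*(-29) = 4147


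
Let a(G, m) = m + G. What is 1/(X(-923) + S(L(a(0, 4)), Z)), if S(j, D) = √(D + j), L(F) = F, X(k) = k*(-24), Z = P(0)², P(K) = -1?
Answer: 22152/490711099 - √5/490711099 ≈ 4.5138e-5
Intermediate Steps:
a(G, m) = G + m
Z = 1 (Z = (-1)² = 1)
X(k) = -24*k
1/(X(-923) + S(L(a(0, 4)), Z)) = 1/(-24*(-923) + √(1 + (0 + 4))) = 1/(22152 + √(1 + 4)) = 1/(22152 + √5)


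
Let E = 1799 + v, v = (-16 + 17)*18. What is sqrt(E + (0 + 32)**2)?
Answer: sqrt(2841) ≈ 53.301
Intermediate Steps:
v = 18 (v = 1*18 = 18)
E = 1817 (E = 1799 + 18 = 1817)
sqrt(E + (0 + 32)**2) = sqrt(1817 + (0 + 32)**2) = sqrt(1817 + 32**2) = sqrt(1817 + 1024) = sqrt(2841)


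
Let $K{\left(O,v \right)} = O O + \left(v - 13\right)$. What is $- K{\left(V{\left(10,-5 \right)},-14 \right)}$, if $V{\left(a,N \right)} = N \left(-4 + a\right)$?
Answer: $-873$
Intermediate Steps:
$K{\left(O,v \right)} = -13 + v + O^{2}$ ($K{\left(O,v \right)} = O^{2} + \left(-13 + v\right) = -13 + v + O^{2}$)
$- K{\left(V{\left(10,-5 \right)},-14 \right)} = - (-13 - 14 + \left(- 5 \left(-4 + 10\right)\right)^{2}) = - (-13 - 14 + \left(\left(-5\right) 6\right)^{2}) = - (-13 - 14 + \left(-30\right)^{2}) = - (-13 - 14 + 900) = \left(-1\right) 873 = -873$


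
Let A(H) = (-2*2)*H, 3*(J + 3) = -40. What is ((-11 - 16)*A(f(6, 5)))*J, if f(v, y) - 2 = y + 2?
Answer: -15876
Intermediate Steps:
J = -49/3 (J = -3 + (⅓)*(-40) = -3 - 40/3 = -49/3 ≈ -16.333)
f(v, y) = 4 + y (f(v, y) = 2 + (y + 2) = 2 + (2 + y) = 4 + y)
A(H) = -4*H
((-11 - 16)*A(f(6, 5)))*J = ((-11 - 16)*(-4*(4 + 5)))*(-49/3) = -(-108)*9*(-49/3) = -27*(-36)*(-49/3) = 972*(-49/3) = -15876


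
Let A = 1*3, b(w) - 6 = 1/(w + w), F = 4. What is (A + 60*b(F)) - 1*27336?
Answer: -53931/2 ≈ -26966.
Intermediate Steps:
b(w) = 6 + 1/(2*w) (b(w) = 6 + 1/(w + w) = 6 + 1/(2*w))
A = 3
(A + 60*b(F)) - 1*27336 = (3 + 60*(6 + (½)/4)) - 1*27336 = (3 + 60*(6 + (½)*(¼))) - 27336 = (3 + 60*(6 + ⅛)) - 27336 = (3 + 60*(49/8)) - 27336 = (3 + 735/2) - 27336 = 741/2 - 27336 = -53931/2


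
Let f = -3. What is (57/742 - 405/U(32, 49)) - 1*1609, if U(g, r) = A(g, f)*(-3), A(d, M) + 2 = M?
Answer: -1213855/742 ≈ -1635.9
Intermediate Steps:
A(d, M) = -2 + M
U(g, r) = 15 (U(g, r) = (-2 - 3)*(-3) = -5*(-3) = 15)
(57/742 - 405/U(32, 49)) - 1*1609 = (57/742 - 405/15) - 1*1609 = (57*(1/742) - 405*1/15) - 1609 = (57/742 - 27) - 1609 = -19977/742 - 1609 = -1213855/742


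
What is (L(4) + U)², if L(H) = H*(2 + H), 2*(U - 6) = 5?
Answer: 4225/4 ≈ 1056.3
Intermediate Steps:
U = 17/2 (U = 6 + (½)*5 = 6 + 5/2 = 17/2 ≈ 8.5000)
(L(4) + U)² = (4*(2 + 4) + 17/2)² = (4*6 + 17/2)² = (24 + 17/2)² = (65/2)² = 4225/4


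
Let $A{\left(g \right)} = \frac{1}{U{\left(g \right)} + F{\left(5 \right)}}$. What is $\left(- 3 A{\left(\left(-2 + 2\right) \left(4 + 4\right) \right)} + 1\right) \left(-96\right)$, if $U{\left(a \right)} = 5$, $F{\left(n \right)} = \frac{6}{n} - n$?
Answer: $144$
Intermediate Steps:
$F{\left(n \right)} = - n + \frac{6}{n}$
$A{\left(g \right)} = \frac{5}{6}$ ($A{\left(g \right)} = \frac{1}{5 + \left(\left(-1\right) 5 + \frac{6}{5}\right)} = \frac{1}{5 + \left(-5 + 6 \cdot \frac{1}{5}\right)} = \frac{1}{5 + \left(-5 + \frac{6}{5}\right)} = \frac{1}{5 - \frac{19}{5}} = \frac{1}{\frac{6}{5}} = \frac{5}{6}$)
$\left(- 3 A{\left(\left(-2 + 2\right) \left(4 + 4\right) \right)} + 1\right) \left(-96\right) = \left(\left(-3\right) \frac{5}{6} + 1\right) \left(-96\right) = \left(- \frac{5}{2} + 1\right) \left(-96\right) = \left(- \frac{3}{2}\right) \left(-96\right) = 144$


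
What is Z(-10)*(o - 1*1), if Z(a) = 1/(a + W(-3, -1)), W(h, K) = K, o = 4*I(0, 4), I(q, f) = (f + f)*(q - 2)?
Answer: 65/11 ≈ 5.9091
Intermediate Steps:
I(q, f) = 2*f*(-2 + q) (I(q, f) = (2*f)*(-2 + q) = 2*f*(-2 + q))
o = -64 (o = 4*(2*4*(-2 + 0)) = 4*(2*4*(-2)) = 4*(-16) = -64)
Z(a) = 1/(-1 + a) (Z(a) = 1/(a - 1) = 1/(-1 + a))
Z(-10)*(o - 1*1) = (-64 - 1*1)/(-1 - 10) = (-64 - 1)/(-11) = -1/11*(-65) = 65/11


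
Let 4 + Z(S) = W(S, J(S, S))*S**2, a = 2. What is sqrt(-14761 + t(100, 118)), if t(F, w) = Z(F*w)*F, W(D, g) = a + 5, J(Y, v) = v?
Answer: sqrt(97467984839) ≈ 3.1220e+5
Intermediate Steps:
W(D, g) = 7 (W(D, g) = 2 + 5 = 7)
Z(S) = -4 + 7*S**2
t(F, w) = F*(-4 + 7*F**2*w**2) (t(F, w) = (-4 + 7*(F*w)**2)*F = (-4 + 7*(F**2*w**2))*F = (-4 + 7*F**2*w**2)*F = F*(-4 + 7*F**2*w**2))
sqrt(-14761 + t(100, 118)) = sqrt(-14761 + 100*(-4 + 7*100**2*118**2)) = sqrt(-14761 + 100*(-4 + 7*10000*13924)) = sqrt(-14761 + 100*(-4 + 974680000)) = sqrt(-14761 + 100*974679996) = sqrt(-14761 + 97467999600) = sqrt(97467984839)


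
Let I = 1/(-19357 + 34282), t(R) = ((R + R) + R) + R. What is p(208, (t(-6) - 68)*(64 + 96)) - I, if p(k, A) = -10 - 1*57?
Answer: -999976/14925 ≈ -67.000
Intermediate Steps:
t(R) = 4*R (t(R) = (2*R + R) + R = 3*R + R = 4*R)
p(k, A) = -67 (p(k, A) = -10 - 57 = -67)
I = 1/14925 ≈ 6.7002e-5
p(208, (t(-6) - 68)*(64 + 96)) - I = -67 - 1*1/14925 = -67 - 1/14925 = -999976/14925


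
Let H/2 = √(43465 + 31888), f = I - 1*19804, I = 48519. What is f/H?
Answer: 28715*√75353/150706 ≈ 52.303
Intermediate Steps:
f = 28715 (f = 48519 - 1*19804 = 48519 - 19804 = 28715)
H = 2*√75353 (H = 2*√(43465 + 31888) = 2*√75353 ≈ 549.01)
f/H = 28715/((2*√75353)) = 28715*(√75353/150706) = 28715*√75353/150706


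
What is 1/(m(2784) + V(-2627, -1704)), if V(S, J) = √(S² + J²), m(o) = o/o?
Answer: -1/9804744 + 71*√1945/9804744 ≈ 0.00031926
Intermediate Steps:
m(o) = 1
V(S, J) = √(J² + S²)
1/(m(2784) + V(-2627, -1704)) = 1/(1 + √((-1704)² + (-2627)²)) = 1/(1 + √(2903616 + 6901129)) = 1/(1 + √9804745) = 1/(1 + 71*√1945)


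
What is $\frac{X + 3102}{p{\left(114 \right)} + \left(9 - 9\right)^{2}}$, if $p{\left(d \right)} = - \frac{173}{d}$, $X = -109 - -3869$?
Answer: $- \frac{782268}{173} \approx -4521.8$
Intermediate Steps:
$X = 3760$ ($X = -109 + 3869 = 3760$)
$\frac{X + 3102}{p{\left(114 \right)} + \left(9 - 9\right)^{2}} = \frac{3760 + 3102}{- \frac{173}{114} + \left(9 - 9\right)^{2}} = \frac{6862}{\left(-173\right) \frac{1}{114} + 0^{2}} = \frac{6862}{- \frac{173}{114} + 0} = \frac{6862}{- \frac{173}{114}} = 6862 \left(- \frac{114}{173}\right) = - \frac{782268}{173}$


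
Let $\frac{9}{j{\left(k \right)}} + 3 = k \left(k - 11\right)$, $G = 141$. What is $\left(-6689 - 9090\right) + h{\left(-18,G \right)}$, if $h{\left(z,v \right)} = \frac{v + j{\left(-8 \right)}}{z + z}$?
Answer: $- \frac{14109929}{894} \approx -15783.0$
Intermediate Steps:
$j{\left(k \right)} = \frac{9}{-3 + k \left(-11 + k\right)}$ ($j{\left(k \right)} = \frac{9}{-3 + k \left(k - 11\right)} = \frac{9}{-3 + k \left(-11 + k\right)}$)
$h{\left(z,v \right)} = \frac{\frac{9}{149} + v}{2 z}$ ($h{\left(z,v \right)} = \frac{v + \frac{9}{-3 + \left(-8\right)^{2} - -88}}{z + z} = \frac{v + \frac{9}{-3 + 64 + 88}}{2 z} = \left(v + \frac{9}{149}\right) \frac{1}{2 z} = \left(\frac{9}{149} + v\right) \frac{1}{2 z} = \frac{\frac{9}{149} + v}{2 z}$)
$\left(-6689 - 9090\right) + h{\left(-18,G \right)} = \left(-6689 - 9090\right) + \frac{9 + 149 \cdot 141}{298 \left(-18\right)} = -15779 + \frac{1}{298} \left(- \frac{1}{18}\right) \left(9 + 21009\right) = -15779 + \frac{1}{298} \left(- \frac{1}{18}\right) 21018 = -15779 - \frac{3503}{894} = - \frac{14109929}{894}$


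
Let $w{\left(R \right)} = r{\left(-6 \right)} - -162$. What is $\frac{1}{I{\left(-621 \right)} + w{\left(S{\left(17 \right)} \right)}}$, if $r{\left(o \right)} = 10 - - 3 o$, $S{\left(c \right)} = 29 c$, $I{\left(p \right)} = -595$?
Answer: $- \frac{1}{441} \approx -0.0022676$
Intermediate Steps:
$r{\left(o \right)} = 10 + 3 o$
$w{\left(R \right)} = 154$ ($w{\left(R \right)} = \left(10 + 3 \left(-6\right)\right) - -162 = \left(10 - 18\right) + 162 = -8 + 162 = 154$)
$\frac{1}{I{\left(-621 \right)} + w{\left(S{\left(17 \right)} \right)}} = \frac{1}{-595 + 154} = \frac{1}{-441} = - \frac{1}{441}$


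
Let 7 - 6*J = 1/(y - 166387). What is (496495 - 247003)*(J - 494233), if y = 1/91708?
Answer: -1881542154778092833134/15259018995 ≈ -1.2331e+11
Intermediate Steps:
y = 1/91708 ≈ 1.0904e-5
J = 106813224673/91554113970 (J = 7/6 - 1/(6*(1/91708 - 166387)) = 7/6 - 1/(6*(-15259018995/91708)) = 7/6 - ⅙*(-91708/15259018995) = 7/6 + 45854/45777056985 = 106813224673/91554113970 ≈ 1.1667)
(496495 - 247003)*(J - 494233) = (496495 - 247003)*(106813224673/91554113970 - 494233) = 249492*(-45248957596510337/91554113970) = -1881542154778092833134/15259018995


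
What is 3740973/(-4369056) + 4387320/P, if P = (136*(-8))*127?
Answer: -102527913829/3144263968 ≈ -32.608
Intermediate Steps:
P = -138176 (P = -1088*127 = -138176)
3740973/(-4369056) + 4387320/P = 3740973/(-4369056) + 4387320/(-138176) = 3740973*(-1/4369056) + 4387320*(-1/138176) = -1246991/1456352 - 548415/17272 = -102527913829/3144263968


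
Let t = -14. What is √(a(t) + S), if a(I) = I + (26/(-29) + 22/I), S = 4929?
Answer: 2*√50610133/203 ≈ 70.089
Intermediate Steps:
a(I) = -26/29 + I + 22/I (a(I) = I + (26*(-1/29) + 22/I) = I + (-26/29 + 22/I) = -26/29 + I + 22/I)
√(a(t) + S) = √((-26/29 - 14 + 22/(-14)) + 4929) = √((-26/29 - 14 + 22*(-1/14)) + 4929) = √((-26/29 - 14 - 11/7) + 4929) = √(-3343/203 + 4929) = √(997244/203) = 2*√50610133/203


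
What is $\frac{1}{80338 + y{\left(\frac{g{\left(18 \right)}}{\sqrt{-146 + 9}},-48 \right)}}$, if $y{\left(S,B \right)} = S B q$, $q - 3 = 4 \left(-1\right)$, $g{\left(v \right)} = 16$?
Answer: $\frac{5503153}{442112600626} + \frac{192 i \sqrt{137}}{221056300313} \approx 1.2447 \cdot 10^{-5} + 1.0166 \cdot 10^{-8} i$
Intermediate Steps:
$q = -1$ ($q = 3 + 4 \left(-1\right) = 3 - 4 = -1$)
$y{\left(S,B \right)} = - B S$ ($y{\left(S,B \right)} = S B \left(-1\right) = B S \left(-1\right) = - B S$)
$\frac{1}{80338 + y{\left(\frac{g{\left(18 \right)}}{\sqrt{-146 + 9}},-48 \right)}} = \frac{1}{80338 - - 48 \frac{16}{\sqrt{-146 + 9}}} = \frac{1}{80338 - - 48 \frac{16}{\sqrt{-137}}} = \frac{1}{80338 - - 48 \frac{16}{i \sqrt{137}}} = \frac{1}{80338 - - 48 \cdot 16 \left(- \frac{i \sqrt{137}}{137}\right)} = \frac{1}{80338 - - 48 \left(- \frac{16 i \sqrt{137}}{137}\right)} = \frac{1}{80338 - \frac{768 i \sqrt{137}}{137}}$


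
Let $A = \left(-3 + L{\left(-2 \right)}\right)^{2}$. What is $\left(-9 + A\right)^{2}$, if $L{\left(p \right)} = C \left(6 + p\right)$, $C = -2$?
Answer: $12544$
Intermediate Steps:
$L{\left(p \right)} = -12 - 2 p$ ($L{\left(p \right)} = - 2 \left(6 + p\right) = -12 - 2 p$)
$A = 121$ ($A = \left(-3 - 8\right)^{2} = \left(-11\right)^{2} = 121$)
$\left(-9 + A\right)^{2} = \left(-9 + 121\right)^{2} = 112^{2} = 12544$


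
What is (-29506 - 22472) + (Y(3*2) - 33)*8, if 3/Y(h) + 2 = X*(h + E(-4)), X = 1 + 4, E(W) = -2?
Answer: -156722/3 ≈ -52241.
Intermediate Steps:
X = 5
Y(h) = 3/(-12 + 5*h) (Y(h) = 3/(-2 + 5*(h - 2)) = 3/(-2 + 5*(-2 + h)) = 3/(-2 + (-10 + 5*h)) = 3/(-12 + 5*h))
(-29506 - 22472) + (Y(3*2) - 33)*8 = (-29506 - 22472) + (3/(-12 + 5*(3*2)) - 33)*8 = -51978 + (3/(-12 + 5*6) - 33)*8 = -51978 + (3/(-12 + 30) - 33)*8 = -51978 + (3/18 - 33)*8 = -51978 + (3*(1/18) - 33)*8 = -51978 + (1/6 - 33)*8 = -51978 - 197/6*8 = -51978 - 788/3 = -156722/3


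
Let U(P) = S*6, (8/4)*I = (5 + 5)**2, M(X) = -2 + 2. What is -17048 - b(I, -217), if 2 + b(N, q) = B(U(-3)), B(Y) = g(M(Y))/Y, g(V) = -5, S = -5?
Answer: -102277/6 ≈ -17046.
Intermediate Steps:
M(X) = 0
I = 50 (I = (5 + 5)**2/2 = (1/2)*10**2 = (1/2)*100 = 50)
U(P) = -30 (U(P) = -5*6 = -30)
B(Y) = -5/Y
b(N, q) = -11/6 (b(N, q) = -2 - 5/(-30) = -2 - 5*(-1/30) = -2 + 1/6 = -11/6)
-17048 - b(I, -217) = -17048 - 1*(-11/6) = -17048 + 11/6 = -102277/6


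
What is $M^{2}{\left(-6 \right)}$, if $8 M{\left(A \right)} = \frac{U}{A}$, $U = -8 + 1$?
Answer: $\frac{49}{2304} \approx 0.021267$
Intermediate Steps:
$U = -7$
$M{\left(A \right)} = - \frac{7}{8 A}$ ($M{\left(A \right)} = \frac{\left(-7\right) \frac{1}{A}}{8} = - \frac{7}{8 A}$)
$M^{2}{\left(-6 \right)} = \left(- \frac{7}{8 \left(-6\right)}\right)^{2} = \left(\left(- \frac{7}{8}\right) \left(- \frac{1}{6}\right)\right)^{2} = \left(\frac{7}{48}\right)^{2} = \frac{49}{2304}$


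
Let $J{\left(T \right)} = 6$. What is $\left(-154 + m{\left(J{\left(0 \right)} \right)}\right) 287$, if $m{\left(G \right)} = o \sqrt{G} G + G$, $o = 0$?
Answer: $-42476$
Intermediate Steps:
$m{\left(G \right)} = G$ ($m{\left(G \right)} = 0 \sqrt{G} G + G = 0 G + G = 0 + G = G$)
$\left(-154 + m{\left(J{\left(0 \right)} \right)}\right) 287 = \left(-154 + 6\right) 287 = \left(-148\right) 287 = -42476$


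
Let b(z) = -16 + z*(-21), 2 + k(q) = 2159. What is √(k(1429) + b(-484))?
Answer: √12305 ≈ 110.93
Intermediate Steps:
k(q) = 2157 (k(q) = -2 + 2159 = 2157)
b(z) = -16 - 21*z
√(k(1429) + b(-484)) = √(2157 + (-16 - 21*(-484))) = √(2157 + (-16 + 10164)) = √(2157 + 10148) = √12305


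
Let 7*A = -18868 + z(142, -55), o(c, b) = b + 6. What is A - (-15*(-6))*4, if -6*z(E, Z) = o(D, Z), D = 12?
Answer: -128279/42 ≈ -3054.3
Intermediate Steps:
o(c, b) = 6 + b
z(E, Z) = -1 - Z/6 (z(E, Z) = -(6 + Z)/6 = -1 - Z/6)
A = -113159/42 (A = (-18868 + (-1 - ⅙*(-55)))/7 = (-18868 + (-1 + 55/6))/7 = (-18868 + 49/6)/7 = (⅐)*(-113159/6) = -113159/42 ≈ -2694.3)
A - (-15*(-6))*4 = -113159/42 - (-15*(-6))*4 = -113159/42 - 90*4 = -113159/42 - 1*360 = -113159/42 - 360 = -128279/42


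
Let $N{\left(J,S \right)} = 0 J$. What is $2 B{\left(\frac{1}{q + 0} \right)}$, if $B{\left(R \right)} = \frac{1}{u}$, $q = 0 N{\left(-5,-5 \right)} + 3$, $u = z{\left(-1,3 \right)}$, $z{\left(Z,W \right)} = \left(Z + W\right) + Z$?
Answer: $2$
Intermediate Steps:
$N{\left(J,S \right)} = 0$
$z{\left(Z,W \right)} = W + 2 Z$ ($z{\left(Z,W \right)} = \left(W + Z\right) + Z = W + 2 Z$)
$u = 1$ ($u = 3 + 2 \left(-1\right) = 3 - 2 = 1$)
$q = 3$ ($q = 0 \cdot 0 + 3 = 0 + 3 = 3$)
$B{\left(R \right)} = 1$ ($B{\left(R \right)} = 1^{-1} = 1$)
$2 B{\left(\frac{1}{q + 0} \right)} = 2 \cdot 1 = 2$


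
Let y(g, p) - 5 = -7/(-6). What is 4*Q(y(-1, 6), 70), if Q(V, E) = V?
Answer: 74/3 ≈ 24.667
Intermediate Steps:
y(g, p) = 37/6 (y(g, p) = 5 - 7/(-6) = 5 - 7*(-1/6) = 5 + 7/6 = 37/6)
4*Q(y(-1, 6), 70) = 4*(37/6) = 74/3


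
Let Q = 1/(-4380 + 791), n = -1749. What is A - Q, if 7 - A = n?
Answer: 6302285/3589 ≈ 1756.0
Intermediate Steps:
A = 1756 (A = 7 - 1*(-1749) = 7 + 1749 = 1756)
Q = -1/3589 (Q = 1/(-3589) = -1/3589 ≈ -0.00027863)
A - Q = 1756 - 1*(-1/3589) = 1756 + 1/3589 = 6302285/3589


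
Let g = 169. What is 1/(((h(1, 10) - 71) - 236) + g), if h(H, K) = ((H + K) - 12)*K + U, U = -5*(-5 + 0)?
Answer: -1/123 ≈ -0.0081301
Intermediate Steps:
U = 25 (U = -5*(-5) = 25)
h(H, K) = 25 + K*(-12 + H + K) (h(H, K) = ((H + K) - 12)*K + 25 = (-12 + H + K)*K + 25 = K*(-12 + H + K) + 25 = 25 + K*(-12 + H + K))
1/(((h(1, 10) - 71) - 236) + g) = 1/((((25 + 10² - 12*10 + 1*10) - 71) - 236) + 169) = 1/((((25 + 100 - 120 + 10) - 71) - 236) + 169) = 1/(((15 - 71) - 236) + 169) = 1/((-56 - 236) + 169) = 1/(-292 + 169) = 1/(-123) = -1/123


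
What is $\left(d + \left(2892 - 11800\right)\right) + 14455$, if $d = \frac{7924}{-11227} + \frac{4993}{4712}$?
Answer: $\frac{293464026851}{52901624} \approx 5547.4$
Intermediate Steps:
$d = \frac{18718523}{52901624}$ ($d = 7924 \left(- \frac{1}{11227}\right) + 4993 \cdot \frac{1}{4712} = - \frac{7924}{11227} + \frac{4993}{4712} = \frac{18718523}{52901624} \approx 0.35384$)
$\left(d + \left(2892 - 11800\right)\right) + 14455 = \left(\frac{18718523}{52901624} + \left(2892 - 11800\right)\right) + 14455 = \left(\frac{18718523}{52901624} - 8908\right) + 14455 = - \frac{471228948069}{52901624} + 14455 = \frac{293464026851}{52901624}$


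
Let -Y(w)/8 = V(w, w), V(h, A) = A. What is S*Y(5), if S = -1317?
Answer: 52680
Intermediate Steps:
Y(w) = -8*w
S*Y(5) = -(-10536)*5 = -1317*(-40) = 52680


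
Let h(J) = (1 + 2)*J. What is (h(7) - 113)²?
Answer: 8464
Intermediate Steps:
h(J) = 3*J
(h(7) - 113)² = (3*7 - 113)² = (21 - 113)² = (-92)² = 8464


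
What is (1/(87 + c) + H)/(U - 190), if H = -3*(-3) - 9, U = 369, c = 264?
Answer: 1/62829 ≈ 1.5916e-5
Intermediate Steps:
H = 0 (H = 9 - 9 = 0)
(1/(87 + c) + H)/(U - 190) = (1/(87 + 264) + 0)/(369 - 190) = (1/351 + 0)/179 = (1/351 + 0)*(1/179) = (1/351)*(1/179) = 1/62829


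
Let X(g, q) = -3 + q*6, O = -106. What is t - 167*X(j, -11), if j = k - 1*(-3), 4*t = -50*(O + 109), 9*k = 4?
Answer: 22971/2 ≈ 11486.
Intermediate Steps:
k = 4/9 (k = (1/9)*4 = 4/9 ≈ 0.44444)
t = -75/2 (t = (-50*(-106 + 109))/4 = (-50*3)/4 = (1/4)*(-150) = -75/2 ≈ -37.500)
j = 31/9 (j = 4/9 - 1*(-3) = 4/9 + 3 = 31/9 ≈ 3.4444)
X(g, q) = -3 + 6*q
t - 167*X(j, -11) = -75/2 - 167*(-3 + 6*(-11)) = -75/2 - 167*(-3 - 66) = -75/2 - 167*(-69) = -75/2 + 11523 = 22971/2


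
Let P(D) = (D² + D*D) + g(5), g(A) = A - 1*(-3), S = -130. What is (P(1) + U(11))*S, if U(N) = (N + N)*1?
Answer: -4160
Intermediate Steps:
U(N) = 2*N (U(N) = (2*N)*1 = 2*N)
g(A) = 3 + A (g(A) = A + 3 = 3 + A)
P(D) = 8 + 2*D² (P(D) = (D² + D*D) + (3 + 5) = (D² + D²) + 8 = 2*D² + 8 = 8 + 2*D²)
(P(1) + U(11))*S = ((8 + 2*1²) + 2*11)*(-130) = ((8 + 2*1) + 22)*(-130) = ((8 + 2) + 22)*(-130) = (10 + 22)*(-130) = 32*(-130) = -4160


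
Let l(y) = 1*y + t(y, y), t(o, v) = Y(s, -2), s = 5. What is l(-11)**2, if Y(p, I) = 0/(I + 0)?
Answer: 121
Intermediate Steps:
Y(p, I) = 0 (Y(p, I) = 0/I = 0)
t(o, v) = 0
l(y) = y (l(y) = 1*y + 0 = y + 0 = y)
l(-11)**2 = (-11)**2 = 121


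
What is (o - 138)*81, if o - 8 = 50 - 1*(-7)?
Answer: -5913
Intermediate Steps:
o = 65 (o = 8 + (50 - 1*(-7)) = 8 + (50 + 7) = 8 + 57 = 65)
(o - 138)*81 = (65 - 138)*81 = -73*81 = -5913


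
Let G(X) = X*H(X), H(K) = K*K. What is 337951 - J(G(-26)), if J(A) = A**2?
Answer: -308577825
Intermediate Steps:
H(K) = K**2
G(X) = X**3 (G(X) = X*X**2 = X**3)
337951 - J(G(-26)) = 337951 - ((-26)**3)**2 = 337951 - 1*(-17576)**2 = 337951 - 1*308915776 = 337951 - 308915776 = -308577825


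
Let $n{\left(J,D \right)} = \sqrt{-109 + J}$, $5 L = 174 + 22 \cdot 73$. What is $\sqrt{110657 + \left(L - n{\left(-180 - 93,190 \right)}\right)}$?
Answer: $\sqrt{111013 - i \sqrt{382}} \approx 333.19 - 0.029 i$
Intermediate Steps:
$L = 356$ ($L = \frac{174 + 22 \cdot 73}{5} = \frac{174 + 1606}{5} = \frac{1}{5} \cdot 1780 = 356$)
$\sqrt{110657 + \left(L - n{\left(-180 - 93,190 \right)}\right)} = \sqrt{110657 + \left(356 - \sqrt{-109 - 273}\right)} = \sqrt{110657 + \left(356 - \sqrt{-382}\right)} = \sqrt{110657 + \left(356 - i \sqrt{382}\right)} = \sqrt{111013 - i \sqrt{382}}$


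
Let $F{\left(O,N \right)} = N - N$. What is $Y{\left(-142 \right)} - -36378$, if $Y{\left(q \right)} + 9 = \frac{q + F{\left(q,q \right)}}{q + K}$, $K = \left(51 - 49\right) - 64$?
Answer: $\frac{3709709}{102} \approx 36370.0$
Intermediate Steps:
$F{\left(O,N \right)} = 0$
$K = -62$ ($K = 2 - 64 = -62$)
$Y{\left(q \right)} = -9 + \frac{q}{-62 + q}$ ($Y{\left(q \right)} = -9 + \frac{q + 0}{q - 62} = -9 + \frac{q}{-62 + q}$)
$Y{\left(-142 \right)} - -36378 = \frac{2 \left(279 - -568\right)}{-62 - 142} - -36378 = \frac{2 \left(279 + 568\right)}{-204} + 36378 = 2 \left(- \frac{1}{204}\right) 847 + 36378 = - \frac{847}{102} + 36378 = \frac{3709709}{102}$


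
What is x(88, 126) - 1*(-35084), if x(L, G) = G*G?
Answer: 50960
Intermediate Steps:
x(L, G) = G**2
x(88, 126) - 1*(-35084) = 126**2 - 1*(-35084) = 15876 + 35084 = 50960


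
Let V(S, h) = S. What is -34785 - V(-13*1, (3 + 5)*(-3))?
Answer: -34772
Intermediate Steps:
-34785 - V(-13*1, (3 + 5)*(-3)) = -34785 - (-13) = -34785 - 1*(-13) = -34785 + 13 = -34772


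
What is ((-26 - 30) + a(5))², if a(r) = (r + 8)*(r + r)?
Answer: 5476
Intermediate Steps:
a(r) = 2*r*(8 + r) (a(r) = (8 + r)*(2*r) = 2*r*(8 + r))
((-26 - 30) + a(5))² = ((-26 - 30) + 2*5*(8 + 5))² = (-56 + 2*5*13)² = (-56 + 130)² = 74² = 5476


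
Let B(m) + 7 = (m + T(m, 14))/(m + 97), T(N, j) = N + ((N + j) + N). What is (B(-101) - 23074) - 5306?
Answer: -56579/2 ≈ -28290.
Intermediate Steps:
T(N, j) = j + 3*N (T(N, j) = N + (j + 2*N) = j + 3*N)
B(m) = -7 + (14 + 4*m)/(97 + m) (B(m) = -7 + (m + (14 + 3*m))/(m + 97) = -7 + (14 + 4*m)/(97 + m))
(B(-101) - 23074) - 5306 = ((-665 - 3*(-101))/(97 - 101) - 23074) - 5306 = ((-665 + 303)/(-4) - 23074) - 5306 = (-1/4*(-362) - 23074) - 5306 = (181/2 - 23074) - 5306 = -45967/2 - 5306 = -56579/2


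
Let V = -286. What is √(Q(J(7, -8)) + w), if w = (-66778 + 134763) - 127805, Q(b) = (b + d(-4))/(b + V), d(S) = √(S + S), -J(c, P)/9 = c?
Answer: √(-7286113833 - 698*I*√2)/349 ≈ 1.6568e-5 - 244.58*I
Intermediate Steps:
J(c, P) = -9*c
d(S) = √2*√S (d(S) = √(2*S) = √2*√S)
Q(b) = (b + 2*I*√2)/(-286 + b) (Q(b) = (b + √2*√(-4))/(b - 286) = (b + √2*(2*I))/(-286 + b) = (b + 2*I*√2)/(-286 + b))
w = -59820 (w = 67985 - 127805 = -59820)
√(Q(J(7, -8)) + w) = √((-9*7 + 2*I*√2)/(-286 - 9*7) - 59820) = √((-63 + 2*I*√2)/(-286 - 63) - 59820) = √((-63 + 2*I*√2)/(-349) - 59820) = √(-(-63 + 2*I*√2)/349 - 59820) = √((63/349 - 2*I*√2/349) - 59820) = √(-20877117/349 - 2*I*√2/349)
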